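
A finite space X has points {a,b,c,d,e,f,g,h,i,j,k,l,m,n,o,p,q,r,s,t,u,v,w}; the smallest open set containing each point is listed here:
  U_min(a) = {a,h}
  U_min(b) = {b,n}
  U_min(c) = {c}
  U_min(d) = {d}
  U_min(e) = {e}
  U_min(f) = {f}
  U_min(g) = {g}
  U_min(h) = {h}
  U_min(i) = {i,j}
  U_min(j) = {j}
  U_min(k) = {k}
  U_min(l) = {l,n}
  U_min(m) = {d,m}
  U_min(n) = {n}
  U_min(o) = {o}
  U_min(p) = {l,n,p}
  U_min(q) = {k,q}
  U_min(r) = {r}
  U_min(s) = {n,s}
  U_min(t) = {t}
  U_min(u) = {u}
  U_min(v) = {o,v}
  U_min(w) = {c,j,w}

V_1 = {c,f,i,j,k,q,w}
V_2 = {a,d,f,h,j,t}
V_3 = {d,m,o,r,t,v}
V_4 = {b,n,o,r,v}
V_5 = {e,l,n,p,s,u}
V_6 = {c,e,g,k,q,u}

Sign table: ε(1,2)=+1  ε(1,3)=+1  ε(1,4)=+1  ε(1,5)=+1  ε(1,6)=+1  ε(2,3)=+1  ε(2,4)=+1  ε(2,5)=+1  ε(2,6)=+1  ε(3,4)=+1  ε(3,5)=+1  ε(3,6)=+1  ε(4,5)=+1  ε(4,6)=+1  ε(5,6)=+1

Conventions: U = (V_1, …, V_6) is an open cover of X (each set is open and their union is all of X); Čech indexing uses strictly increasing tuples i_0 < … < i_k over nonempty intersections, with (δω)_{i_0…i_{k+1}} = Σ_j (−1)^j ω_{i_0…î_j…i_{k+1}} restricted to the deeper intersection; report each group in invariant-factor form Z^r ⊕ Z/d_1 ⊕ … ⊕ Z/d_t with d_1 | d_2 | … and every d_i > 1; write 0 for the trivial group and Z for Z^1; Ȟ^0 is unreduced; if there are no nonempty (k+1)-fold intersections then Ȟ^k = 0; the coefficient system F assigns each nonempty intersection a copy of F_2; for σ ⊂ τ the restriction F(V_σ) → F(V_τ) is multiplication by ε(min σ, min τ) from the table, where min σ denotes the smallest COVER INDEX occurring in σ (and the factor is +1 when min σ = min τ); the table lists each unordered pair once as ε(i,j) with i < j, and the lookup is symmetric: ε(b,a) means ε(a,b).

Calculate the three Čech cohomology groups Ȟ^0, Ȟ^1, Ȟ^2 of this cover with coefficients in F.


intersection data:
  V12={f,j} V16={c,k,q} V23={d,t} V34={o,r,v} V45={n} V56={e,u}
C dims 6,6; δ0: rk_F2 5
Ȟ^0 = (6 − 5) − 0 = 1, so Ȟ^0 ≅ Z/2
Ȟ^1 = (6 − 0) − 5 = 1, so Ȟ^1 ≅ Z/2
Ȟ^2 = (0 − 0) − 0 = 0, so Ȟ^2 ≅ 0

Ȟ^0 ≅ Z/2; Ȟ^1 ≅ Z/2; Ȟ^2 ≅ 0


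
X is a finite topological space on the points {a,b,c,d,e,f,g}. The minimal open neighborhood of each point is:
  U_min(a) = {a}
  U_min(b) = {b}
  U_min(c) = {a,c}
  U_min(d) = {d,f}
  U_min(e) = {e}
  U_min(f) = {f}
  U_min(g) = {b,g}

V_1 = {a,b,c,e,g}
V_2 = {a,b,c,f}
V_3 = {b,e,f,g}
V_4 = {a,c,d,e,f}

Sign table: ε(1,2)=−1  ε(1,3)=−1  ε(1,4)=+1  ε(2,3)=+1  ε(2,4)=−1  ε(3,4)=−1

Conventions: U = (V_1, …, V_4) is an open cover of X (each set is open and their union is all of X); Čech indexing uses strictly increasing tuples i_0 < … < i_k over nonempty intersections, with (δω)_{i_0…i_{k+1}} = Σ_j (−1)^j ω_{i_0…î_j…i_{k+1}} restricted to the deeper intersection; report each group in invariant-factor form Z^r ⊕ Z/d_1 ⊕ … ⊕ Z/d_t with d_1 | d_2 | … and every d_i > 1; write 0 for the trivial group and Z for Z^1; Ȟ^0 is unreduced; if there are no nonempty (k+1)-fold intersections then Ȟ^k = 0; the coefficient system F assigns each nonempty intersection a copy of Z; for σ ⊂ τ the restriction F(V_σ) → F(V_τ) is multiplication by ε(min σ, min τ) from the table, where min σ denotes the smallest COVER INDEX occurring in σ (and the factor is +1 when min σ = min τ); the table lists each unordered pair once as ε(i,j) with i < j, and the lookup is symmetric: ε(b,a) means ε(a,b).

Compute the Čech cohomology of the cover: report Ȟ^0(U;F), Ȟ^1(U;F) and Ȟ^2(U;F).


nerve of the cover:
  V12={a,b,c} V13={b,e,g} V14={a,c,e} V23={b,f} V24={a,c,f} V34={e,f}
  V123={b} V124={a,c} V134={e} V234={f}
C dims 4,6,4; δ0: rk 3, SNF 1^3; δ1: rk 3, SNF 1^3
Ȟ^0 = (4 − 3) − 0 = 1, so Ȟ^0 ≅ Z
Ȟ^1 = (6 − 3) − 3 = 0, so Ȟ^1 ≅ 0
Ȟ^2 = (4 − 0) − 3 = 1, so Ȟ^2 ≅ Z

Ȟ^0 = Z,  Ȟ^1 = 0,  Ȟ^2 = Z


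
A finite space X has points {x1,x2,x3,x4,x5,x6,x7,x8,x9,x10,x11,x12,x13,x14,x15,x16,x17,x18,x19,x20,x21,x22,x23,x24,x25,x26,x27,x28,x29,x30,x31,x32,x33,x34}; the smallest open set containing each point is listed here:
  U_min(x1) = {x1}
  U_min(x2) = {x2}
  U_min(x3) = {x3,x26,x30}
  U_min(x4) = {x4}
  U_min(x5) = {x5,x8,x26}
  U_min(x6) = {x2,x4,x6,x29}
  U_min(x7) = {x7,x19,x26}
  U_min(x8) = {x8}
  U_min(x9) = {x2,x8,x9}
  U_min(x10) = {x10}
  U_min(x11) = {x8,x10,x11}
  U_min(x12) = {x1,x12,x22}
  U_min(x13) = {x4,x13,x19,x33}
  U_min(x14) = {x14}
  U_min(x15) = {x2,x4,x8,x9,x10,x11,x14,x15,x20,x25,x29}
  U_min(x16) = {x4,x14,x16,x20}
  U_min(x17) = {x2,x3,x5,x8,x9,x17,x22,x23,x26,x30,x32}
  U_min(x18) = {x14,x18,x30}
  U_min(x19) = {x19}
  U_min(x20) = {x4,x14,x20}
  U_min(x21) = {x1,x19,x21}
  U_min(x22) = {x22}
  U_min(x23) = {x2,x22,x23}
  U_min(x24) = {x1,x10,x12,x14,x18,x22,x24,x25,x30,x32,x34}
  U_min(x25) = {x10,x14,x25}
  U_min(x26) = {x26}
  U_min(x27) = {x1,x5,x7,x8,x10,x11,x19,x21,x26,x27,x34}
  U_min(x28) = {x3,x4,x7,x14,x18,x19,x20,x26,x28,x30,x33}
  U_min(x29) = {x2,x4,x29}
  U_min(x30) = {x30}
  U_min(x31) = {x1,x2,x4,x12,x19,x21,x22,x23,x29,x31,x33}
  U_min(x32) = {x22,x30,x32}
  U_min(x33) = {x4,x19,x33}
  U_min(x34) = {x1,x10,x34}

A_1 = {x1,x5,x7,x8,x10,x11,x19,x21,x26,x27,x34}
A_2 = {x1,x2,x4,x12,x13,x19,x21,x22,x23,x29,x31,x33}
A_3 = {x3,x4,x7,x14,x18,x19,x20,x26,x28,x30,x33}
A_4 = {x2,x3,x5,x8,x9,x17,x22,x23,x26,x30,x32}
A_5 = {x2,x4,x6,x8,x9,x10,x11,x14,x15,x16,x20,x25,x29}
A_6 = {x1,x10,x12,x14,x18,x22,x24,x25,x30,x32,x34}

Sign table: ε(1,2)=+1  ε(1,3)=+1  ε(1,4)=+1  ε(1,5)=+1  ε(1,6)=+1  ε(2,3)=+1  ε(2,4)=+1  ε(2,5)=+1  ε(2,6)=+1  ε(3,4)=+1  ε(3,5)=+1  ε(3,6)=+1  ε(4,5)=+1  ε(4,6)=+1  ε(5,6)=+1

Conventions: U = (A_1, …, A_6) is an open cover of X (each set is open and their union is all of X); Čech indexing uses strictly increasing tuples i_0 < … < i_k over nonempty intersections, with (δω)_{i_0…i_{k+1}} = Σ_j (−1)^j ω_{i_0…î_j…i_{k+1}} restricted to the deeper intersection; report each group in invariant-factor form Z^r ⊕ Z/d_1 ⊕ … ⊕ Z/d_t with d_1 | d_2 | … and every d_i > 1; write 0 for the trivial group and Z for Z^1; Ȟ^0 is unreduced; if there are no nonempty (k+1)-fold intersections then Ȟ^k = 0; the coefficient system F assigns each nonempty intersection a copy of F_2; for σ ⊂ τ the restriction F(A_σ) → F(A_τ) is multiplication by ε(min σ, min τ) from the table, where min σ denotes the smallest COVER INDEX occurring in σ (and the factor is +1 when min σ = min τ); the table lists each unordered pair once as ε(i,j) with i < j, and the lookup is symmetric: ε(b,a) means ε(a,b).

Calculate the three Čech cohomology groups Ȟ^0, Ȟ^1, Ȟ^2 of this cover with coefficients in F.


Ȟ^0 = Z/2; Ȟ^1 = Z/2; Ȟ^2 = Z/2

nerve simplices:
  A12={x1,x19,x21} A13={x7,x19,x26} A14={x5,x8,x26} A15={x8,x10,x11} A16={x1,x10,x34} A23={x4,x19,x33} A24={x2,x22,x23} A25={x2,x4,x29} A26={x1,x12,x22} A34={x3,x26,x30} A35={x4,x14,x20} A36={x14,x18,x30} A45={x2,x8,x9} A46={x22,x30,x32} A56={x10,x14,x25}
  A123={x19} A126={x1} A134={x26} A145={x8} A156={x10} A235={x4} A245={x2} A246={x22} A346={x30} A356={x14}
C dims 6,15,10; δ0: rk_F2 5; δ1: rk_F2 9
degree 0: 6−5−0 = 1 → Ȟ^0 ≅ Z/2
degree 1: 15−9−5 = 1 → Ȟ^1 ≅ Z/2
degree 2: 10−0−9 = 1 → Ȟ^2 ≅ Z/2


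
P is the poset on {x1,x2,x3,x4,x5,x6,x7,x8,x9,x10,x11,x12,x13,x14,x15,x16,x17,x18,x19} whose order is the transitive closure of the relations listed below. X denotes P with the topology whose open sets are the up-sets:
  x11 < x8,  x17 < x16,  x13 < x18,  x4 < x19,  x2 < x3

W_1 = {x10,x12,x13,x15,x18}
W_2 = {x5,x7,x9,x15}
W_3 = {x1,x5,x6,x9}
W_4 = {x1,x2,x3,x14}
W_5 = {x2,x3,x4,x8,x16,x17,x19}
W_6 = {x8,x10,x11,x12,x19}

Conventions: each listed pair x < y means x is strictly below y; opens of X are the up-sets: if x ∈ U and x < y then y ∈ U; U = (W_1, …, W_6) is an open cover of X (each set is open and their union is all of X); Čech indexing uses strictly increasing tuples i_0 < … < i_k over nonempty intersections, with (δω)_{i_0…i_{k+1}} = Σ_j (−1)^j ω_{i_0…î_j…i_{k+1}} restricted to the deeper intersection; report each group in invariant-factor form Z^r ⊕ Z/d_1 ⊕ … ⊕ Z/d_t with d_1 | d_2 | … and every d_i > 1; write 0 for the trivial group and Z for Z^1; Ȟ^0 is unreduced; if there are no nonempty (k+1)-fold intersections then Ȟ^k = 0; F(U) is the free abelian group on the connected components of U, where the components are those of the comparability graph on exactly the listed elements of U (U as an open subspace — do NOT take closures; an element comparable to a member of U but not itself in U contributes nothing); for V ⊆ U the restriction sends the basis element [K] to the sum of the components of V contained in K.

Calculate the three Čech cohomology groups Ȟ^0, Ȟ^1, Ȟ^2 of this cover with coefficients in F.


nonempty overlaps:
  W12={x15} W16={x10,x12} W23={x5,x9} W34={x1} W45={x2,x3} W56={x8,x19}
components per intersection:
  W1: {x10} {x12} {x13,x18} {x15}
  W2: {x5} {x7} {x9} {x15}
  W3: {x1} {x5} {x6} {x9}
  W4: {x1} {x2,x3} {x14}
  W5: {x2,x3} {x4,x19} {x8} {x16,x17}
  W6: {x8,x11} {x10} {x12} {x19}
  W12: {x15}
  W16: {x10} {x12}
  W23: {x5} {x9}
  W34: {x1}
  W45: {x2,x3}
  W56: {x8} {x19}
C dims 23,9; δ0: rk 9, SNF 1^9
degree 0: 23−9−0 = 14 → Ȟ^0 ≅ Z^14
degree 1: 9−0−9 = 0 → Ȟ^1 ≅ 0
degree 2: 0−0−0 = 0 → Ȟ^2 ≅ 0

Ȟ^0(U;F) ≅ Z^14,  Ȟ^1(U;F) ≅ 0,  Ȟ^2(U;F) ≅ 0


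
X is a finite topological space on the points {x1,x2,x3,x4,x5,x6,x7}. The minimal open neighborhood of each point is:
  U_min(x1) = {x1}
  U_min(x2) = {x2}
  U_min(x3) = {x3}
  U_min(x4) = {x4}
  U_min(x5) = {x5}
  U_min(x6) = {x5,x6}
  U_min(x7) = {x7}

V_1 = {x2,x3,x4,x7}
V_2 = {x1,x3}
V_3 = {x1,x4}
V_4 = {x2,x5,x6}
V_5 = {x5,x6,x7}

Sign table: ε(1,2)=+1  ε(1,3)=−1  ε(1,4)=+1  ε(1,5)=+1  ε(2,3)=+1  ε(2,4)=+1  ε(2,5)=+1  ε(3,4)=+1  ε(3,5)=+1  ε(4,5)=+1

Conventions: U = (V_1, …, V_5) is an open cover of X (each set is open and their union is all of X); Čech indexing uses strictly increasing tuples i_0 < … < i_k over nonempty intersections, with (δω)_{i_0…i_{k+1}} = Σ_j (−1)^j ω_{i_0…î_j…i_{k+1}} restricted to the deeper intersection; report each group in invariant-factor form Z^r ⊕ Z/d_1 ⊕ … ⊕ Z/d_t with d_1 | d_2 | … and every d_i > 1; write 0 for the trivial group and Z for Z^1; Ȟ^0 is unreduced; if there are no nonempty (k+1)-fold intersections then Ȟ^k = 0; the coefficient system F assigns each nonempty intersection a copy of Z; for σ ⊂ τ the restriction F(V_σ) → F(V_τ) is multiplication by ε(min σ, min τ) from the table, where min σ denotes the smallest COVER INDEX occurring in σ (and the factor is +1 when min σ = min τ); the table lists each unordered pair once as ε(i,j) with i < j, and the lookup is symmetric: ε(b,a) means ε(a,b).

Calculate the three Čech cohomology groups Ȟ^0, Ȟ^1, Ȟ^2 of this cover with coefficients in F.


Ȟ^0 ≅ 0, Ȟ^1 ≅ Z ⊕ Z/2, Ȟ^2 ≅ 0

nerve of the cover:
  V12={x3} V13={x4} V14={x2} V15={x7} V23={x1} V45={x5,x6}
C dims 5,6; δ0: rk 5, SNF 1^4·2
Ȟ^0 = (5 − 5) − 0 = 0, so Ȟ^0 ≅ 0
Ȟ^1 = (6 − 0) − 5 = 1 plus torsion [2], so Ȟ^1 ≅ Z ⊕ Z/2
Ȟ^2 = (0 − 0) − 0 = 0, so Ȟ^2 ≅ 0


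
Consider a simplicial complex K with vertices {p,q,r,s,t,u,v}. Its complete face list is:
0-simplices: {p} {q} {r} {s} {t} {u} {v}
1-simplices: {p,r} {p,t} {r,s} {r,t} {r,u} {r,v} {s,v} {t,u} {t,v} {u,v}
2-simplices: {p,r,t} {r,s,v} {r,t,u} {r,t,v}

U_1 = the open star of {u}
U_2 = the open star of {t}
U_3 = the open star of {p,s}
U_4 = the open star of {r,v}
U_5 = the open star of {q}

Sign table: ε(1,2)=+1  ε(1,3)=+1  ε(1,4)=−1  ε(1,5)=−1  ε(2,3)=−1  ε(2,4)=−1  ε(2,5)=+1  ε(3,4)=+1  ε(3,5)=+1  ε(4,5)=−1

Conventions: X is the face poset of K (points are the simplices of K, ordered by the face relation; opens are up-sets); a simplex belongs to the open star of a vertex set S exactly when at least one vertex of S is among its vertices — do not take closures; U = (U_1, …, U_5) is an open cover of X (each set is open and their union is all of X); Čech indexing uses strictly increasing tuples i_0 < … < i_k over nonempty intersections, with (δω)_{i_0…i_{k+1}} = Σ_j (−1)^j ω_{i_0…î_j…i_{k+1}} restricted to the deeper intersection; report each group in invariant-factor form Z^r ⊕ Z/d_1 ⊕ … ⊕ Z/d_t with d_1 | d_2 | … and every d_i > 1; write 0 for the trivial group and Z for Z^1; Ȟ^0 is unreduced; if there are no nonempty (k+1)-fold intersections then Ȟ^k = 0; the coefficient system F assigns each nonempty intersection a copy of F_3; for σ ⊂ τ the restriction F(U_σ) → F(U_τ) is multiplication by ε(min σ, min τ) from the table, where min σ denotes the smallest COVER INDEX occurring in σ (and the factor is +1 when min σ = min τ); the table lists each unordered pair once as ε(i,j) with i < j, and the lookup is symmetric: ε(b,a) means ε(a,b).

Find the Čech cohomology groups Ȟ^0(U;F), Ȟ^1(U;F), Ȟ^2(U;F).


Ȟ^0 ≅ Z/3 ⊕ Z/3,  Ȟ^1 ≅ 0,  Ȟ^2 ≅ 0

intersection data:
  U1={{u},{r,u},{t,u},{u,v},{r,t,u}} U2={{t},{p,t},{r,t},{t,u},{t,v},{p,r,t},{r,t,u},{r,t,v}} U3={{p},{s},{p,r},{p,t},{r,s},{s,v},{p,r,t},{r,s,v}} U4={{r},{v},{p,r},{r,s},{r,t},{r,u},{r,v},{s,v},{t,v},{u,v},{p,r,t},{r,s,v},{r,t,u},{r,t,v}} U5={{q}}
  U12={{t,u},{r,t,u}} U14={{r,u},{u,v},{r,t,u}} U23={{p,t},{p,r,t}} U24={{r,t},{t,v},{p,r,t},{r,t,u},{r,t,v}} U34={{p,r},{r,s},{s,v},{p,r,t},{r,s,v}}
  U124={{r,t,u}} U234={{p,r,t}}
C dims 5,5,2; δ0: rk_F3 3; δ1: rk_F3 2
Ȟ^0 = (5 − 3) − 0 = 2, so Ȟ^0 ≅ Z/3 ⊕ Z/3
Ȟ^1 = (5 − 2) − 3 = 0, so Ȟ^1 ≅ 0
Ȟ^2 = (2 − 0) − 2 = 0, so Ȟ^2 ≅ 0


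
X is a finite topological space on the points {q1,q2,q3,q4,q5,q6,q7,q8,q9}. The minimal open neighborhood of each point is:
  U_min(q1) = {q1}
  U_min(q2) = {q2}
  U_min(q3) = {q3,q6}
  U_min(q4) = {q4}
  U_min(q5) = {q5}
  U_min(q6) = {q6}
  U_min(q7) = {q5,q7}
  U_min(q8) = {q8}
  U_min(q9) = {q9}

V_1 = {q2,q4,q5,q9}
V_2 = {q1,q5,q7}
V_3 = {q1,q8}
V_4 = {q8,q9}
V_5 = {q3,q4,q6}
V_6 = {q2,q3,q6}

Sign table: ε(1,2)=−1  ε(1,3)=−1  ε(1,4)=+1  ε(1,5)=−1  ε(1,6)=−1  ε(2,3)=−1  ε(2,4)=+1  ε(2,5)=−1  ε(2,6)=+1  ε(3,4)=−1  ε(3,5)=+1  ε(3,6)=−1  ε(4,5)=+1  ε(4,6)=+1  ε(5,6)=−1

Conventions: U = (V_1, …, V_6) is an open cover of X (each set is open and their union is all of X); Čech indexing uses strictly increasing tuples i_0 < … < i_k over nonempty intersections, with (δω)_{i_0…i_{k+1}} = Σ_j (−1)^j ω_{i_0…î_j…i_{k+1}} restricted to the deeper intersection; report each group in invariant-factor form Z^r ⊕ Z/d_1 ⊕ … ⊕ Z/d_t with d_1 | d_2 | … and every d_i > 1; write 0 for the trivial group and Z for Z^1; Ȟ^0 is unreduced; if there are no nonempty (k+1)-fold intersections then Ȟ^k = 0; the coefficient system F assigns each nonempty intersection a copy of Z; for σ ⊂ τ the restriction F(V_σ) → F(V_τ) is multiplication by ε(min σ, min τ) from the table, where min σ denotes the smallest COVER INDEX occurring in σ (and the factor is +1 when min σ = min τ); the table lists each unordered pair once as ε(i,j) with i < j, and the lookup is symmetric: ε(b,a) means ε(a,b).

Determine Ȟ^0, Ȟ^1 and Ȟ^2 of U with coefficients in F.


Ȟ^0 = 0; Ȟ^1 = Z ⊕ Z/2; Ȟ^2 = 0

nerve simplices:
  V12={q5} V14={q9} V15={q4} V16={q2} V23={q1} V34={q8} V56={q3,q6}
C dims 6,7; δ0: rk 6, SNF 1^5·2
degree 0: 6−6−0 = 0 → Ȟ^0 ≅ 0
degree 1: 7−0−6 = 1 plus torsion [2] → Ȟ^1 ≅ Z ⊕ Z/2
degree 2: 0−0−0 = 0 → Ȟ^2 ≅ 0


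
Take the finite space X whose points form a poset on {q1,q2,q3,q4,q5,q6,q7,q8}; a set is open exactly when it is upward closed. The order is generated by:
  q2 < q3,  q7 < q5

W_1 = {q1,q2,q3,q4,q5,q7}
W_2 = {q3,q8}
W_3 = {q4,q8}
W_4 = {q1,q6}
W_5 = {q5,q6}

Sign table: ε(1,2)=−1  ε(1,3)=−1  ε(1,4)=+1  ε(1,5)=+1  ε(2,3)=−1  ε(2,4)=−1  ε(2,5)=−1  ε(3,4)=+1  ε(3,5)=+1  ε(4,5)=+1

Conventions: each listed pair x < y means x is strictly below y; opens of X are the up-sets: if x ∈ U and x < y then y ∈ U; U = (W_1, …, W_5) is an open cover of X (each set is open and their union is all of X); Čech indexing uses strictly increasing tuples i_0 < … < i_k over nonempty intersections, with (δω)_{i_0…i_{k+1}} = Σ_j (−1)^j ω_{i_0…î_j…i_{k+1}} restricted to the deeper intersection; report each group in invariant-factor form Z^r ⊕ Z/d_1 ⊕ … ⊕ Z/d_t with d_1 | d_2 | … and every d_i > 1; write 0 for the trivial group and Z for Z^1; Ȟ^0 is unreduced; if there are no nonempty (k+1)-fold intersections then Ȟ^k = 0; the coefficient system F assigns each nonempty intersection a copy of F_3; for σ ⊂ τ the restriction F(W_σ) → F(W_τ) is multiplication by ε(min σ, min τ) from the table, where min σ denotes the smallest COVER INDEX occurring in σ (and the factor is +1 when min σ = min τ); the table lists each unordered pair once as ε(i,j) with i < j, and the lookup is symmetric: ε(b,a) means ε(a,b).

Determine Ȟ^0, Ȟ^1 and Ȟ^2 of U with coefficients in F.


Ȟ^0 = 0, Ȟ^1 = Z/3 and Ȟ^2 = 0

nerve of the cover:
  W12={q3} W13={q4} W14={q1} W15={q5} W23={q8} W45={q6}
C dims 5,6; δ0: rk_F3 5
Ȟ^0 = (5 − 5) − 0 = 0, so Ȟ^0 ≅ 0
Ȟ^1 = (6 − 0) − 5 = 1, so Ȟ^1 ≅ Z/3
Ȟ^2 = (0 − 0) − 0 = 0, so Ȟ^2 ≅ 0


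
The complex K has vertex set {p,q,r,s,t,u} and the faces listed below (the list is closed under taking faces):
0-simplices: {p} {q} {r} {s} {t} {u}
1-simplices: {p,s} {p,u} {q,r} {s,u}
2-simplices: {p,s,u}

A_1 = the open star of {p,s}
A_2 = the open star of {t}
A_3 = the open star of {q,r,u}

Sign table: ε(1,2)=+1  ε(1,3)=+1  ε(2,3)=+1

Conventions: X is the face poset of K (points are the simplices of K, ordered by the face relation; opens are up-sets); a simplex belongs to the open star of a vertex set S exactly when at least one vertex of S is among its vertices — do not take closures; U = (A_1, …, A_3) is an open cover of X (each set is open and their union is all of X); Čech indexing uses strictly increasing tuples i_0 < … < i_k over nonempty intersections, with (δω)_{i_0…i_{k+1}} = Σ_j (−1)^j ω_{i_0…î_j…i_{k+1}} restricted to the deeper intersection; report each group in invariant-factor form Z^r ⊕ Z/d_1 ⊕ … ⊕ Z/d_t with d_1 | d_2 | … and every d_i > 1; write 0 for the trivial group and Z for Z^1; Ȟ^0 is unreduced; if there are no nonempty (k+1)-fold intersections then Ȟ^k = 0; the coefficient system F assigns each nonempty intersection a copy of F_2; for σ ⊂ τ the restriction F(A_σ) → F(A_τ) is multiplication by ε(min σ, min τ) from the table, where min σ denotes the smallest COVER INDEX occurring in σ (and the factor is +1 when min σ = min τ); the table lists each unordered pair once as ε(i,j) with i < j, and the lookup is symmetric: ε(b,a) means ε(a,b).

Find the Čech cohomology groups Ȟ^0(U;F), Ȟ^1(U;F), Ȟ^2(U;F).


nerve simplices:
  A1={{p},{s},{p,s},{p,u},{s,u},{p,s,u}} A2={{t}} A3={{q},{r},{u},{p,u},{q,r},{s,u},{p,s,u}}
  A13={{p,u},{s,u},{p,s,u}}
C dims 3,1; δ0: rk_F2 1
degree 0: 3−1−0 = 2 → Ȟ^0 ≅ Z/2 ⊕ Z/2
degree 1: 1−0−1 = 0 → Ȟ^1 ≅ 0
degree 2: 0−0−0 = 0 → Ȟ^2 ≅ 0

Ȟ^0 = Z/2 ⊕ Z/2, Ȟ^1 = 0, Ȟ^2 = 0


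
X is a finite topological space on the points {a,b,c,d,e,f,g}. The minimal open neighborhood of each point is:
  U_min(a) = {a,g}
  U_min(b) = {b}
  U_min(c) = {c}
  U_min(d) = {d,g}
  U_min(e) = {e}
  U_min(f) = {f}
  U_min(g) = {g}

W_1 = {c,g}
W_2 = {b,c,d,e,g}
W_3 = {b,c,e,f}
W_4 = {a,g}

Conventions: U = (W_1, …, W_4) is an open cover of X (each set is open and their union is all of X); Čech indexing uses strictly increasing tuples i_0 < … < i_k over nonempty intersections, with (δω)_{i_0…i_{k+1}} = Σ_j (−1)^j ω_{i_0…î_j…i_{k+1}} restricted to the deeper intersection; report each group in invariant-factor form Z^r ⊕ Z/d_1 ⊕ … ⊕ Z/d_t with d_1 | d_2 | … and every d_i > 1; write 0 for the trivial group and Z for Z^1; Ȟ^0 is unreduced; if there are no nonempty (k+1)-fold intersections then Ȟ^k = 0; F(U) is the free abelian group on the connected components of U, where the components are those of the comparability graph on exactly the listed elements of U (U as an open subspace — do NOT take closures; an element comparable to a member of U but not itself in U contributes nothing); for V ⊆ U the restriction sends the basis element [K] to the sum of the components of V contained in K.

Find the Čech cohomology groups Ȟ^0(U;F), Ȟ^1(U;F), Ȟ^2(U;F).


nonempty overlaps:
  W12={c,g} W13={c} W14={g} W23={b,c,e} W24={g}
  W123={c} W124={g}
components per intersection:
  W1: {c} {g}
  W2: {b} {c} {d,g} {e}
  W3: {b} {c} {e} {f}
  W4: {a,g}
  W12: {c} {g}
  W13: {c}
  W14: {g}
  W23: {b} {c} {e}
  W24: {g}
  W123: {c}
  W124: {g}
C dims 11,8,2; δ0: rk 6, SNF 1^6; δ1: rk 2, SNF 1^2
degree 0: 11−6−0 = 5 → Ȟ^0 ≅ Z^5
degree 1: 8−2−6 = 0 → Ȟ^1 ≅ 0
degree 2: 2−0−2 = 0 → Ȟ^2 ≅ 0

Ȟ^0 ≅ Z^5; Ȟ^1 ≅ 0; Ȟ^2 ≅ 0


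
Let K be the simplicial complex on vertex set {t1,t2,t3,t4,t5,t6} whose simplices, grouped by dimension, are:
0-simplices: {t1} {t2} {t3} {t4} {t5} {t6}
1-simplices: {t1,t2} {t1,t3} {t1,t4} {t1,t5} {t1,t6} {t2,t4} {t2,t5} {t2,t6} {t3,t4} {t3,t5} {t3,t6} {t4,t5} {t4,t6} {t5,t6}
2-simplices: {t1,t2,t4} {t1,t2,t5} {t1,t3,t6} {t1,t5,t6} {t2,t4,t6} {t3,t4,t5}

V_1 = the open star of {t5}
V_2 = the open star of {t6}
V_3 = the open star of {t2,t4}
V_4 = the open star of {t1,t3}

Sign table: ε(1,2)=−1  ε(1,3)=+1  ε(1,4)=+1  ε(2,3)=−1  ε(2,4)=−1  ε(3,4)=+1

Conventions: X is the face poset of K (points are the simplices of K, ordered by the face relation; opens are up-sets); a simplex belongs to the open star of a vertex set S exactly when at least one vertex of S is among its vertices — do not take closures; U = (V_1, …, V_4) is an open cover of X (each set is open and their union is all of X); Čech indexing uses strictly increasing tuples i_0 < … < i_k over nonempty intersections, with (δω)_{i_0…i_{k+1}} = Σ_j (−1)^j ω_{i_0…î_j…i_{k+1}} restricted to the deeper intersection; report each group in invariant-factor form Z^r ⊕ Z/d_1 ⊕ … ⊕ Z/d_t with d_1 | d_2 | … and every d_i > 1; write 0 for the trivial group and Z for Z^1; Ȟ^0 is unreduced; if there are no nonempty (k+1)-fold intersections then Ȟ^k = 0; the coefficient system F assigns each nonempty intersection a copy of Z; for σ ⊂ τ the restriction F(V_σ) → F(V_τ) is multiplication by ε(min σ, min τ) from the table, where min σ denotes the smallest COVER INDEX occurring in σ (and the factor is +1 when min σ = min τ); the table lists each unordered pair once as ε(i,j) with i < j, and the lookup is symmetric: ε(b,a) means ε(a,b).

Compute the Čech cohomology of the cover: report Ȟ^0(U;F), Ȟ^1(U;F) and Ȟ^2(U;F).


nerve of the cover:
  V1={{t5},{t1,t5},{t2,t5},{t3,t5},{t4,t5},{t5,t6},{t1,t2,t5},{t1,t5,t6},{t3,t4,t5}} V2={{t6},{t1,t6},{t2,t6},{t3,t6},{t4,t6},{t5,t6},{t1,t3,t6},{t1,t5,t6},{t2,t4,t6}} V3={{t2},{t4},{t1,t2},{t1,t4},{t2,t4},{t2,t5},{t2,t6},{t3,t4},{t4,t5},{t4,t6},{t1,t2,t4},{t1,t2,t5},{t2,t4,t6},{t3,t4,t5}} V4={{t1},{t3},{t1,t2},{t1,t3},{t1,t4},{t1,t5},{t1,t6},{t3,t4},{t3,t5},{t3,t6},{t1,t2,t4},{t1,t2,t5},{t1,t3,t6},{t1,t5,t6},{t3,t4,t5}}
  V12={{t5,t6},{t1,t5,t6}} V13={{t2,t5},{t4,t5},{t1,t2,t5},{t3,t4,t5}} V14={{t1,t5},{t3,t5},{t1,t2,t5},{t1,t5,t6},{t3,t4,t5}} V23={{t2,t6},{t4,t6},{t2,t4,t6}} V24={{t1,t6},{t3,t6},{t1,t3,t6},{t1,t5,t6}} V34={{t1,t2},{t1,t4},{t3,t4},{t1,t2,t4},{t1,t2,t5},{t3,t4,t5}}
  V124={{t1,t5,t6}} V134={{t1,t2,t5},{t3,t4,t5}}
C dims 4,6,2; δ0: rk 3, SNF 1^3; δ1: rk 2, SNF 1^2
Ȟ^0 = (4 − 3) − 0 = 1, so Ȟ^0 ≅ Z
Ȟ^1 = (6 − 2) − 3 = 1, so Ȟ^1 ≅ Z
Ȟ^2 = (2 − 0) − 2 = 0, so Ȟ^2 ≅ 0

Ȟ^0 ≅ Z,  Ȟ^1 ≅ Z,  Ȟ^2 ≅ 0


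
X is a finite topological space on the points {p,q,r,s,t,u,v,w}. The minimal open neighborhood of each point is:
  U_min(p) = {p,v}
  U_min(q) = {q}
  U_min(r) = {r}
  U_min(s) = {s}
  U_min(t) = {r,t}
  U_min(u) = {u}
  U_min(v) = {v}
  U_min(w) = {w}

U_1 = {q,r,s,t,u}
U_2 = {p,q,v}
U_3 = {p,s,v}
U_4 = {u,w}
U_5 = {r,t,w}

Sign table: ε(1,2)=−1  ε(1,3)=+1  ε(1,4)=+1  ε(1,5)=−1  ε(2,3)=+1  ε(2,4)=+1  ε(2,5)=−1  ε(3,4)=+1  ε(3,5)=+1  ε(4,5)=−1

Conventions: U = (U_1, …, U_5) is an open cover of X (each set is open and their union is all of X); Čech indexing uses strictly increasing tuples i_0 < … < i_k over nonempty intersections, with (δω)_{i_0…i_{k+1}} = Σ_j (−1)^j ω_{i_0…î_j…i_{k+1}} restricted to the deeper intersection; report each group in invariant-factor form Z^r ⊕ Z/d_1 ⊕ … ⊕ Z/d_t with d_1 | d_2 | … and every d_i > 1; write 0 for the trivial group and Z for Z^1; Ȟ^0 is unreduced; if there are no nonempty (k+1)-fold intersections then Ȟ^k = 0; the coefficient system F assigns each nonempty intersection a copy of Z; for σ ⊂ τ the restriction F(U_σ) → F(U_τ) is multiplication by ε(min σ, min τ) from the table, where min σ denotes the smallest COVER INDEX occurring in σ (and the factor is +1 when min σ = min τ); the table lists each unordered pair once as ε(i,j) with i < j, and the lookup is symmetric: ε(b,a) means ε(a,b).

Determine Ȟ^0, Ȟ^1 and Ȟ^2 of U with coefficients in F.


Ȟ^0(U;F) ≅ 0, Ȟ^1(U;F) ≅ Z ⊕ Z/2, Ȟ^2(U;F) ≅ 0

intersection data:
  U12={q} U13={s} U14={u} U15={r,t} U23={p,v} U45={w}
C dims 5,6; δ0: rk 5, SNF 1^4·2
Ȟ^0 = (5 − 5) − 0 = 0, so Ȟ^0 ≅ 0
Ȟ^1 = (6 − 0) − 5 = 1 plus torsion [2], so Ȟ^1 ≅ Z ⊕ Z/2
Ȟ^2 = (0 − 0) − 0 = 0, so Ȟ^2 ≅ 0


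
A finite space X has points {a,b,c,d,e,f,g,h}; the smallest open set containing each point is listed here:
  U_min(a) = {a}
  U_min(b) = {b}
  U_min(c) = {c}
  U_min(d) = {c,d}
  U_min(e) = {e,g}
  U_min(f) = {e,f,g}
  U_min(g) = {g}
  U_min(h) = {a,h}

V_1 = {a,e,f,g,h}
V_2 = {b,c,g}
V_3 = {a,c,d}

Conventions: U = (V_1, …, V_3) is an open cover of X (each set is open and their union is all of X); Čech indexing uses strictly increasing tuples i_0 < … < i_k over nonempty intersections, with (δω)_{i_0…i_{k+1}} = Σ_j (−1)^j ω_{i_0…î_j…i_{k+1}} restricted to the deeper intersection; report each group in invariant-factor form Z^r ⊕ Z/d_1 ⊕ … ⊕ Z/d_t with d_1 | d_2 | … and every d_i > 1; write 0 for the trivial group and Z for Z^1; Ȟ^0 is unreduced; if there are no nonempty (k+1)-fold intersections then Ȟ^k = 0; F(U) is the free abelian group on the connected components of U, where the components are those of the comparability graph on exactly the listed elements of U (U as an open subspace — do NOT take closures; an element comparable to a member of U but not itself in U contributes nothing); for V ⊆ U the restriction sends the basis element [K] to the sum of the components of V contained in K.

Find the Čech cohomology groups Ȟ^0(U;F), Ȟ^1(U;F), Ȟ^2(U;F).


Ȟ^0(U;F) ≅ Z^4, Ȟ^1(U;F) ≅ 0 and Ȟ^2(U;F) ≅ 0

cover nerve:
  V12={g} V13={a} V23={c}
components per intersection:
  V1: {a,h} {e,f,g}
  V2: {b} {c} {g}
  V3: {a} {c,d}
  V12: {g}
  V13: {a}
  V23: {c}
C dims 7,3; δ0: rk 3, SNF 1^3
Ȟ^0: (7−3)−0=4 ⇒ Z^4
Ȟ^1: (3−0)−3=0 ⇒ 0
Ȟ^2: (0−0)−0=0 ⇒ 0


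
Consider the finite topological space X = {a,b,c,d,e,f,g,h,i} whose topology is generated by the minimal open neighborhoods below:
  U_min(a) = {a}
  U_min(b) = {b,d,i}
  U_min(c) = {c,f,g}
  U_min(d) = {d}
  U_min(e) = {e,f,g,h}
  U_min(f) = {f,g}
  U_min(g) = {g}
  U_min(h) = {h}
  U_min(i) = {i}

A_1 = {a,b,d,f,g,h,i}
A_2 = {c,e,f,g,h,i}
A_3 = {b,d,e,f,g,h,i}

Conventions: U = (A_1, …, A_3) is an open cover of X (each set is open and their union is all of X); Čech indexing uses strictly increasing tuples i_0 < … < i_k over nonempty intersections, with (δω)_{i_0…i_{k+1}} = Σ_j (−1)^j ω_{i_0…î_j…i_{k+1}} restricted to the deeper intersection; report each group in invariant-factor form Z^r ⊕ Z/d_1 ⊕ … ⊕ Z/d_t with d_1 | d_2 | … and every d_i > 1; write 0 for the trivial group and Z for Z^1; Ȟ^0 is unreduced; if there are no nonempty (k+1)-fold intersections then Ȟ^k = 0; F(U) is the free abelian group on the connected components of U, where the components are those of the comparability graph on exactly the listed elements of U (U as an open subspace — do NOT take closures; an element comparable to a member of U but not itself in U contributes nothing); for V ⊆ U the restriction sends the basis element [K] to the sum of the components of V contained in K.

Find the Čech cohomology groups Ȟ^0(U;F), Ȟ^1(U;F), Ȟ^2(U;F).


Ȟ^0 ≅ Z^3, Ȟ^1 ≅ 0, Ȟ^2 ≅ 0

nerve of the cover:
  A12={f,g,h,i} A13={b,d,f,g,h,i} A23={e,f,g,h,i}
  A123={f,g,h,i}
components per intersection:
  A1: {a} {b,d,i} {f,g} {h}
  A2: {c,e,f,g,h} {i}
  A3: {b,d,i} {e,f,g,h}
  A12: {f,g} {h} {i}
  A13: {b,d,i} {f,g} {h}
  A23: {e,f,g,h} {i}
  A123: {f,g} {h} {i}
C dims 8,8,3; δ0: rk 5, SNF 1^5; δ1: rk 3, SNF 1^3
Ȟ^0 = (8 − 5) − 0 = 3, so Ȟ^0 ≅ Z^3
Ȟ^1 = (8 − 3) − 5 = 0, so Ȟ^1 ≅ 0
Ȟ^2 = (3 − 0) − 3 = 0, so Ȟ^2 ≅ 0


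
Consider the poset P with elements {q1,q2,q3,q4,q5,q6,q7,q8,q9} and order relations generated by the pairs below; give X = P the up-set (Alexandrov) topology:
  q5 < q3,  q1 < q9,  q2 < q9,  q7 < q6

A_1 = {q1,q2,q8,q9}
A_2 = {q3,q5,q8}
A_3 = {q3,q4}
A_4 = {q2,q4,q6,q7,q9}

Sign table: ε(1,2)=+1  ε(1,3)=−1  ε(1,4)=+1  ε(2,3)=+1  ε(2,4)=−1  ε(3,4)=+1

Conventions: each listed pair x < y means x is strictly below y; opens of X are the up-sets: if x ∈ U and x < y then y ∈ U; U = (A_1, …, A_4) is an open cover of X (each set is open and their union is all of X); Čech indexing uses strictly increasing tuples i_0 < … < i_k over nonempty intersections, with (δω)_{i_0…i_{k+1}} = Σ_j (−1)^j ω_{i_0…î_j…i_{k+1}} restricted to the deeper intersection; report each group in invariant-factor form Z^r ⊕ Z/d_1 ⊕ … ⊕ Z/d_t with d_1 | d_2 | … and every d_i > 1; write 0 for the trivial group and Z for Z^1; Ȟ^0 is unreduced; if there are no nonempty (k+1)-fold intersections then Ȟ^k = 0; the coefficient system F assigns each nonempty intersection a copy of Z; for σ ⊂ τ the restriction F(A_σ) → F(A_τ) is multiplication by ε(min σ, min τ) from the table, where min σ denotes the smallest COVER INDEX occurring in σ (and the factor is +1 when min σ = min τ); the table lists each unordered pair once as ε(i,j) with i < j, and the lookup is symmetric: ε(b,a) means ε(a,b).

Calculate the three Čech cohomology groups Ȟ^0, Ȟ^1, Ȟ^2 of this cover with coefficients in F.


Ȟ^0(U;F) ≅ Z,  Ȟ^1(U;F) ≅ Z,  Ȟ^2(U;F) ≅ 0

cover nerve:
  A12={q8} A14={q2,q9} A23={q3} A34={q4}
C dims 4,4; δ0: rk 3, SNF 1^3
Ȟ^0: (4−3)−0=1 ⇒ Z
Ȟ^1: (4−0)−3=1 ⇒ Z
Ȟ^2: (0−0)−0=0 ⇒ 0


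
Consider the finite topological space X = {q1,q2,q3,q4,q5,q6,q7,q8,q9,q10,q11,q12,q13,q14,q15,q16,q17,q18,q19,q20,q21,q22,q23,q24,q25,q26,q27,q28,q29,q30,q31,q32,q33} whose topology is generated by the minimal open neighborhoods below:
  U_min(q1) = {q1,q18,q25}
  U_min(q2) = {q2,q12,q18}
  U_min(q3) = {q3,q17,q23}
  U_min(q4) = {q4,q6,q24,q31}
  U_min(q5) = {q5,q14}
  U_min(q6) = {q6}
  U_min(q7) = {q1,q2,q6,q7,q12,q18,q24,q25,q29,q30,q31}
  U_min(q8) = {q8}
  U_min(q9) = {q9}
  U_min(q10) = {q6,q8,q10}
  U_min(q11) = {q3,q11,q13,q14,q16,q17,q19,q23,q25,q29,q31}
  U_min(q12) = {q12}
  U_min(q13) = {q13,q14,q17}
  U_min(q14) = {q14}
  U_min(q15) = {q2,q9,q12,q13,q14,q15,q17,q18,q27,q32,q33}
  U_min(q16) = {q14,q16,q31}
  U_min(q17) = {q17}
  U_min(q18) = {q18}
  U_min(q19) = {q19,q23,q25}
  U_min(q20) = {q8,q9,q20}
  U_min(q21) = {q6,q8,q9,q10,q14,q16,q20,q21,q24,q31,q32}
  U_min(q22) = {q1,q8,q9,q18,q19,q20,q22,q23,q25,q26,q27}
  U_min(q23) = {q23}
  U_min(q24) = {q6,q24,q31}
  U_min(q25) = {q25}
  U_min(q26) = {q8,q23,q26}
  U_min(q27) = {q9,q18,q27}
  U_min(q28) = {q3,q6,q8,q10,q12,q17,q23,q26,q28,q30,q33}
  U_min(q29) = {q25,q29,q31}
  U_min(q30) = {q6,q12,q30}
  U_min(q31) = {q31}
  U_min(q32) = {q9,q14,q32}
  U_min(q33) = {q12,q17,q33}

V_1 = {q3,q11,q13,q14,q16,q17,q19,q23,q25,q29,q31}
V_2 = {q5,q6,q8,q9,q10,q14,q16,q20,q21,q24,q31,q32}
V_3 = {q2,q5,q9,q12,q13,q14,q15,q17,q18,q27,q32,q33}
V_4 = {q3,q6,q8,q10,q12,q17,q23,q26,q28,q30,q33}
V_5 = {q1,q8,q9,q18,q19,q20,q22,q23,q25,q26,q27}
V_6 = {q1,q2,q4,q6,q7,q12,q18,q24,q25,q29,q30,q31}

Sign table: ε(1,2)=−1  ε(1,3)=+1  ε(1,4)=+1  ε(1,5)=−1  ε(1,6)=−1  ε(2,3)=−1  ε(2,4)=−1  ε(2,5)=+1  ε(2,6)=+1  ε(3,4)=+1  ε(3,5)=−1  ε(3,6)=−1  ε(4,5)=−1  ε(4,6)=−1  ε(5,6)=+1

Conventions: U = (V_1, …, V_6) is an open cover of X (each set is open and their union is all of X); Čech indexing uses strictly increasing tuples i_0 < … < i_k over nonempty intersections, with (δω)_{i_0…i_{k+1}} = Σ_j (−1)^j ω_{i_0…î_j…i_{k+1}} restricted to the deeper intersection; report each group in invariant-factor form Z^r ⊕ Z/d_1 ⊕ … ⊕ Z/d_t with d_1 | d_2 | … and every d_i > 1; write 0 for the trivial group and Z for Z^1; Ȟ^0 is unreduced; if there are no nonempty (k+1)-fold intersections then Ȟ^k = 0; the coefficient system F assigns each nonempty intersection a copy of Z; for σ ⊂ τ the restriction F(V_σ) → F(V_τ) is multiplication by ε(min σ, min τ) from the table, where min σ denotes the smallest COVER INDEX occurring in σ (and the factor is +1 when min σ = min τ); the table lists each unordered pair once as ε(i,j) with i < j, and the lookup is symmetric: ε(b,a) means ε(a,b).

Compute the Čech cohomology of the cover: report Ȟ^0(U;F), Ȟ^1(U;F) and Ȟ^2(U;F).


intersection data:
  V12={q14,q16,q31} V13={q13,q14,q17} V14={q3,q17,q23} V15={q19,q23,q25} V16={q25,q29,q31} V23={q5,q9,q14,q32} V24={q6,q8,q10} V25={q8,q9,q20} V26={q6,q24,q31} V34={q12,q17,q33} V35={q9,q18,q27} V36={q2,q12,q18} V45={q8,q23,q26} V46={q6,q12,q30} V56={q1,q18,q25}
  V123={q14} V126={q31} V134={q17} V145={q23} V156={q25} V235={q9} V245={q8} V246={q6} V346={q12} V356={q18}
C dims 6,15,10; δ0: rk 5, SNF 1^5; δ1: rk 10, SNF 1^9·2
Ȟ^0 = (6 − 5) − 0 = 1, so Ȟ^0 ≅ Z
Ȟ^1 = (15 − 10) − 5 = 0, so Ȟ^1 ≅ 0
Ȟ^2 = (10 − 0) − 10 = 0 plus torsion [2], so Ȟ^2 ≅ Z/2

Ȟ^0 ≅ Z, Ȟ^1 ≅ 0, Ȟ^2 ≅ Z/2


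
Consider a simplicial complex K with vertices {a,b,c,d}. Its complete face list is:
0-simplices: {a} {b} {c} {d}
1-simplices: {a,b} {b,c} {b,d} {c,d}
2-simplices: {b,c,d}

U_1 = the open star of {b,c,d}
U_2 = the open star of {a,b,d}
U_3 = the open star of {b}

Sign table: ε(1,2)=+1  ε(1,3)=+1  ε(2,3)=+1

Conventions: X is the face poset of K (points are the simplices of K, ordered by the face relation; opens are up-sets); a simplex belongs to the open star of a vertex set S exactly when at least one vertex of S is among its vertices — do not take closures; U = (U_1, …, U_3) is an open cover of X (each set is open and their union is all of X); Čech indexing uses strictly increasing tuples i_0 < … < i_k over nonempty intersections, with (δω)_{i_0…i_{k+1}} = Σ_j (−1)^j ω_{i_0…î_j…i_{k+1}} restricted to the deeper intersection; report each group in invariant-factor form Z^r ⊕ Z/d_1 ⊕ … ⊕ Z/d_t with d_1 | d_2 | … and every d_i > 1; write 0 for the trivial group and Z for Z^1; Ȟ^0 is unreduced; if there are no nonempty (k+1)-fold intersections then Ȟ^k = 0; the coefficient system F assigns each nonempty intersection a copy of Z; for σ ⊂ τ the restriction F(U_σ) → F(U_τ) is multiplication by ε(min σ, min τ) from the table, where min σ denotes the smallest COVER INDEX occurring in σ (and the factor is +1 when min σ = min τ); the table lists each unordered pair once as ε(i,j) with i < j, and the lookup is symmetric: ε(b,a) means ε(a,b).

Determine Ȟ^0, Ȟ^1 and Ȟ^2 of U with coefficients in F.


nerve of the cover:
  U1={{b},{c},{d},{a,b},{b,c},{b,d},{c,d},{b,c,d}} U2={{a},{b},{d},{a,b},{b,c},{b,d},{c,d},{b,c,d}} U3={{b},{a,b},{b,c},{b,d},{b,c,d}}
  U12={{b},{d},{a,b},{b,c},{b,d},{c,d},{b,c,d}} U13={{b},{a,b},{b,c},{b,d},{b,c,d}} U23={{b},{a,b},{b,c},{b,d},{b,c,d}}
  U123={{b},{a,b},{b,c},{b,d},{b,c,d}}
C dims 3,3,1; δ0: rk 2, SNF 1^2; δ1: rk 1, SNF 1^1
Ȟ^0 = (3 − 2) − 0 = 1, so Ȟ^0 ≅ Z
Ȟ^1 = (3 − 1) − 2 = 0, so Ȟ^1 ≅ 0
Ȟ^2 = (1 − 0) − 1 = 0, so Ȟ^2 ≅ 0

Ȟ^0 ≅ Z; Ȟ^1 ≅ 0; Ȟ^2 ≅ 0


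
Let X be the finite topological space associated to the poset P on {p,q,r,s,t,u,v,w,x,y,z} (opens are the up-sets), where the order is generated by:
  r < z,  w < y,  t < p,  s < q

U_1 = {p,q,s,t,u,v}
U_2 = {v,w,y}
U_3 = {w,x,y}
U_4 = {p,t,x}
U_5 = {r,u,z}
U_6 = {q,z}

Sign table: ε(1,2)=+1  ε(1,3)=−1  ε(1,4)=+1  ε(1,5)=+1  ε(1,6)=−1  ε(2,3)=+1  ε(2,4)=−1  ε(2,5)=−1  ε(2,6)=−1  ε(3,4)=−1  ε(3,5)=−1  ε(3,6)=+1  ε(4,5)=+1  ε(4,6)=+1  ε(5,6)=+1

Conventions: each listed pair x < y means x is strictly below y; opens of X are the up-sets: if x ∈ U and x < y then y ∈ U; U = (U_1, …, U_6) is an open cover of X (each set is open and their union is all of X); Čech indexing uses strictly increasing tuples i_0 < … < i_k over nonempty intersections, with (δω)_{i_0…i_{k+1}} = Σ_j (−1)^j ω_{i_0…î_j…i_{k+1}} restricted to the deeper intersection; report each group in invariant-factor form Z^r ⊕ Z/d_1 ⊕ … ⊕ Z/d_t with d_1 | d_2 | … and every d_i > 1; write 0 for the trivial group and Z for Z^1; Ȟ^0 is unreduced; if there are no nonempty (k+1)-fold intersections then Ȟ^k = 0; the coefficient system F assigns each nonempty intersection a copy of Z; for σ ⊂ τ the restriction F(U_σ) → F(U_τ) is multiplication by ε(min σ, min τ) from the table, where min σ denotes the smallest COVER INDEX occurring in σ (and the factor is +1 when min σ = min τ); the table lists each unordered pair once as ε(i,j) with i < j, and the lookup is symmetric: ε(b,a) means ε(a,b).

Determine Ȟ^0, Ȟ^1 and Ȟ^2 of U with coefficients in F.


nerve simplices:
  U12={v} U14={p,t} U15={u} U16={q} U23={w,y} U34={x} U56={z}
C dims 6,7; δ0: rk 6, SNF 1^5·2
degree 0: 6−6−0 = 0 → Ȟ^0 ≅ 0
degree 1: 7−0−6 = 1 plus torsion [2] → Ȟ^1 ≅ Z ⊕ Z/2
degree 2: 0−0−0 = 0 → Ȟ^2 ≅ 0

Ȟ^0 ≅ 0; Ȟ^1 ≅ Z ⊕ Z/2; Ȟ^2 ≅ 0


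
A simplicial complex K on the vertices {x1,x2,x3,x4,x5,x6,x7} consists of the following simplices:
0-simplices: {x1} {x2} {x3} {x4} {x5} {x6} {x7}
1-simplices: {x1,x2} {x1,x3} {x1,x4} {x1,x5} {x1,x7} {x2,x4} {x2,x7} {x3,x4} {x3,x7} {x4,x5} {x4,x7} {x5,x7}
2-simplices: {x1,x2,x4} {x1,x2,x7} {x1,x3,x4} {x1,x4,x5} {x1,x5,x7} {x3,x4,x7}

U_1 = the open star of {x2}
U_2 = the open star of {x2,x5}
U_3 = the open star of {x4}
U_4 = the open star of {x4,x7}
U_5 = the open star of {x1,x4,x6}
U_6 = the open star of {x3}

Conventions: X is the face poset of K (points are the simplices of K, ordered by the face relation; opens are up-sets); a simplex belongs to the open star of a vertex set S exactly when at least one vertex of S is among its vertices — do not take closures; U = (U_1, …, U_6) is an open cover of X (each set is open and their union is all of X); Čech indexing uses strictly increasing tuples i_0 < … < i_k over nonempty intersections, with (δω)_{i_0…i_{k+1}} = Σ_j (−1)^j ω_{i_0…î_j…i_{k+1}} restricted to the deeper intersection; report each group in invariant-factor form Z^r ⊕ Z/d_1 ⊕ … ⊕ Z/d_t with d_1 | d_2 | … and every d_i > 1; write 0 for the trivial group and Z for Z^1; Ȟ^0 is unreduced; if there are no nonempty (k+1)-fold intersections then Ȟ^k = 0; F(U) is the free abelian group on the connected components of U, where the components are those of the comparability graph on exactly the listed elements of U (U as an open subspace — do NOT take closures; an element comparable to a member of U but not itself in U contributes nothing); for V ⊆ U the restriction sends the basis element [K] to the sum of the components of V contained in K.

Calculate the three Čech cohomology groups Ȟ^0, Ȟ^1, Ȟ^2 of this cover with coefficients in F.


Ȟ^0(U;F) ≅ Z^2, Ȟ^1(U;F) ≅ Z and Ȟ^2(U;F) ≅ 0

cover nerve:
  U1={{x2},{x1,x2},{x2,x4},{x2,x7},{x1,x2,x4},{x1,x2,x7}} U2={{x2},{x5},{x1,x2},{x1,x5},{x2,x4},{x2,x7},{x4,x5},{x5,x7},{x1,x2,x4},{x1,x2,x7},{x1,x4,x5},{x1,x5,x7}} U3={{x4},{x1,x4},{x2,x4},{x3,x4},{x4,x5},{x4,x7},{x1,x2,x4},{x1,x3,x4},{x1,x4,x5},{x3,x4,x7}} U4={{x4},{x7},{x1,x4},{x1,x7},{x2,x4},{x2,x7},{x3,x4},{x3,x7},{x4,x5},{x4,x7},{x5,x7},{x1,x2,x4},{x1,x2,x7},{x1,x3,x4},{x1,x4,x5},{x1,x5,x7},{x3,x4,x7}} U5={{x1},{x4},{x6},{x1,x2},{x1,x3},{x1,x4},{x1,x5},{x1,x7},{x2,x4},{x3,x4},{x4,x5},{x4,x7},{x1,x2,x4},{x1,x2,x7},{x1,x3,x4},{x1,x4,x5},{x1,x5,x7},{x3,x4,x7}} U6={{x3},{x1,x3},{x3,x4},{x3,x7},{x1,x3,x4},{x3,x4,x7}}
  U12={{x2},{x1,x2},{x2,x4},{x2,x7},{x1,x2,x4},{x1,x2,x7}} U13={{x2,x4},{x1,x2,x4}} U14={{x2,x4},{x2,x7},{x1,x2,x4},{x1,x2,x7}} U15={{x1,x2},{x2,x4},{x1,x2,x4},{x1,x2,x7}} U23={{x2,x4},{x4,x5},{x1,x2,x4},{x1,x4,x5}} U24={{x2,x4},{x2,x7},{x4,x5},{x5,x7},{x1,x2,x4},{x1,x2,x7},{x1,x4,x5},{x1,x5,x7}} U25={{x1,x2},{x1,x5},{x2,x4},{x4,x5},{x1,x2,x4},{x1,x2,x7},{x1,x4,x5},{x1,x5,x7}} U34={{x4},{x1,x4},{x2,x4},{x3,x4},{x4,x5},{x4,x7},{x1,x2,x4},{x1,x3,x4},{x1,x4,x5},{x3,x4,x7}} U35={{x4},{x1,x4},{x2,x4},{x3,x4},{x4,x5},{x4,x7},{x1,x2,x4},{x1,x3,x4},{x1,x4,x5},{x3,x4,x7}} U36={{x3,x4},{x1,x3,x4},{x3,x4,x7}} U45={{x4},{x1,x4},{x1,x7},{x2,x4},{x3,x4},{x4,x5},{x4,x7},{x1,x2,x4},{x1,x2,x7},{x1,x3,x4},{x1,x4,x5},{x1,x5,x7},{x3,x4,x7}} U46={{x3,x4},{x3,x7},{x1,x3,x4},{x3,x4,x7}} U56={{x1,x3},{x3,x4},{x1,x3,x4},{x3,x4,x7}}
  U123={{x2,x4},{x1,x2,x4}} U124={{x2,x4},{x2,x7},{x1,x2,x4},{x1,x2,x7}} U125={{x1,x2},{x2,x4},{x1,x2,x4},{x1,x2,x7}} U134={{x2,x4},{x1,x2,x4}} U135={{x2,x4},{x1,x2,x4}} U145={{x2,x4},{x1,x2,x4},{x1,x2,x7}} U234={{x2,x4},{x4,x5},{x1,x2,x4},{x1,x4,x5}} U235={{x2,x4},{x4,x5},{x1,x2,x4},{x1,x4,x5}} U245={{x2,x4},{x4,x5},{x1,x2,x4},{x1,x2,x7},{x1,x4,x5},{x1,x5,x7}} U345={{x4},{x1,x4},{x2,x4},{x3,x4},{x4,x5},{x4,x7},{x1,x2,x4},{x1,x3,x4},{x1,x4,x5},{x3,x4,x7}} U346={{x3,x4},{x1,x3,x4},{x3,x4,x7}} U356={{x3,x4},{x1,x3,x4},{x3,x4,x7}} U456={{x3,x4},{x1,x3,x4},{x3,x4,x7}}
  U1234={{x2,x4},{x1,x2,x4}} U1235={{x2,x4},{x1,x2,x4}} U1245={{x2,x4},{x1,x2,x4},{x1,x2,x7}} U1345={{x2,x4},{x1,x2,x4}} U2345={{x2,x4},{x4,x5},{x1,x2,x4},{x1,x4,x5}} U3456={{x3,x4},{x1,x3,x4},{x3,x4,x7}}
  U12345={{x2,x4},{x1,x2,x4}}
components per intersection:
  U1: {{x2},{x1,x2},{x2,x4},{x2,x7},{x1,x2,x4},{x1,x2,x7}}
  U2: {{x2},{x1,x2},{x2,x4},{x2,x7},{x1,x2,x4},{x1,x2,x7}} {{x5},{x1,x5},{x4,x5},{x5,x7},{x1,x4,x5},{x1,x5,x7}}
  U3: {{x4},{x1,x4},{x2,x4},{x3,x4},{x4,x5},{x4,x7},{x1,x2,x4},{x1,x3,x4},{x1,x4,x5},{x3,x4,x7}}
  U4: {{x4},{x7},{x1,x4},{x1,x7},{x2,x4},{x2,x7},{x3,x4},{x3,x7},{x4,x5},{x4,x7},{x5,x7},{x1,x2,x4},{x1,x2,x7},{x1,x3,x4},{x1,x4,x5},{x1,x5,x7},{x3,x4,x7}}
  U5: {{x1},{x4},{x1,x2},{x1,x3},{x1,x4},{x1,x5},{x1,x7},{x2,x4},{x3,x4},{x4,x5},{x4,x7},{x1,x2,x4},{x1,x2,x7},{x1,x3,x4},{x1,x4,x5},{x1,x5,x7},{x3,x4,x7}} {{x6}}
  U6: {{x3},{x1,x3},{x3,x4},{x3,x7},{x1,x3,x4},{x3,x4,x7}}
  U12: {{x2},{x1,x2},{x2,x4},{x2,x7},{x1,x2,x4},{x1,x2,x7}}
  U13: {{x2,x4},{x1,x2,x4}}
  U14: {{x2,x4},{x1,x2,x4}} {{x2,x7},{x1,x2,x7}}
  U15: {{x1,x2},{x2,x4},{x1,x2,x4},{x1,x2,x7}}
  U23: {{x2,x4},{x1,x2,x4}} {{x4,x5},{x1,x4,x5}}
  U24: {{x2,x4},{x1,x2,x4}} {{x2,x7},{x1,x2,x7}} {{x4,x5},{x1,x4,x5}} {{x5,x7},{x1,x5,x7}}
  U25: {{x1,x2},{x2,x4},{x1,x2,x4},{x1,x2,x7}} {{x1,x5},{x4,x5},{x1,x4,x5},{x1,x5,x7}}
  U34: {{x4},{x1,x4},{x2,x4},{x3,x4},{x4,x5},{x4,x7},{x1,x2,x4},{x1,x3,x4},{x1,x4,x5},{x3,x4,x7}}
  U35: {{x4},{x1,x4},{x2,x4},{x3,x4},{x4,x5},{x4,x7},{x1,x2,x4},{x1,x3,x4},{x1,x4,x5},{x3,x4,x7}}
  U36: {{x3,x4},{x1,x3,x4},{x3,x4,x7}}
  U45: {{x4},{x1,x4},{x2,x4},{x3,x4},{x4,x5},{x4,x7},{x1,x2,x4},{x1,x3,x4},{x1,x4,x5},{x3,x4,x7}} {{x1,x7},{x1,x2,x7},{x1,x5,x7}}
  U46: {{x3,x4},{x3,x7},{x1,x3,x4},{x3,x4,x7}}
  U56: {{x1,x3},{x3,x4},{x1,x3,x4},{x3,x4,x7}}
  U123: {{x2,x4},{x1,x2,x4}}
  U124: {{x2,x4},{x1,x2,x4}} {{x2,x7},{x1,x2,x7}}
  U125: {{x1,x2},{x2,x4},{x1,x2,x4},{x1,x2,x7}}
  U134: {{x2,x4},{x1,x2,x4}}
  U135: {{x2,x4},{x1,x2,x4}}
  U145: {{x2,x4},{x1,x2,x4}} {{x1,x2,x7}}
  U234: {{x2,x4},{x1,x2,x4}} {{x4,x5},{x1,x4,x5}}
  U235: {{x2,x4},{x1,x2,x4}} {{x4,x5},{x1,x4,x5}}
  U245: {{x2,x4},{x1,x2,x4}} {{x4,x5},{x1,x4,x5}} {{x1,x2,x7}} {{x1,x5,x7}}
  U345: {{x4},{x1,x4},{x2,x4},{x3,x4},{x4,x5},{x4,x7},{x1,x2,x4},{x1,x3,x4},{x1,x4,x5},{x3,x4,x7}}
  U346: {{x3,x4},{x1,x3,x4},{x3,x4,x7}}
  U356: {{x3,x4},{x1,x3,x4},{x3,x4,x7}}
  U456: {{x3,x4},{x1,x3,x4},{x3,x4,x7}}
  U1234: {{x2,x4},{x1,x2,x4}}
  U1235: {{x2,x4},{x1,x2,x4}}
  U1245: {{x2,x4},{x1,x2,x4}} {{x1,x2,x7}}
  U1345: {{x2,x4},{x1,x2,x4}}
  U2345: {{x2,x4},{x1,x2,x4}} {{x4,x5},{x1,x4,x5}}
  U3456: {{x3,x4},{x1,x3,x4},{x3,x4,x7}}
  U12345: {{x2,x4},{x1,x2,x4}}
C dims 8,20,20,8; δ0: rk 6, SNF 1^6; δ1: rk 13, SNF 1^13; δ2: rk 7, SNF 1^7
Ȟ^0: (8−6)−0=2 ⇒ Z^2
Ȟ^1: (20−13)−6=1 ⇒ Z
Ȟ^2: (20−7)−13=0 ⇒ 0
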